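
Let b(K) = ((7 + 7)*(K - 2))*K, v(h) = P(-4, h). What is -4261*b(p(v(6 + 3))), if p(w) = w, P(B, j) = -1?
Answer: -178962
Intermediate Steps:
v(h) = -1
b(K) = K*(-28 + 14*K) (b(K) = (14*(-2 + K))*K = (-28 + 14*K)*K = K*(-28 + 14*K))
-4261*b(p(v(6 + 3))) = -59654*(-1)*(-2 - 1) = -59654*(-1)*(-3) = -4261*42 = -178962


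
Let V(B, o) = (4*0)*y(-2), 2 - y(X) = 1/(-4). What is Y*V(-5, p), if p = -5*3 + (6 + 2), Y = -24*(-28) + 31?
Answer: 0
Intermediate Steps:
y(X) = 9/4 (y(X) = 2 - 1/(-4) = 2 - 1*(-¼) = 2 + ¼ = 9/4)
Y = 703 (Y = 672 + 31 = 703)
p = -7 (p = -15 + 8 = -7)
V(B, o) = 0 (V(B, o) = (4*0)*(9/4) = 0*(9/4) = 0)
Y*V(-5, p) = 703*0 = 0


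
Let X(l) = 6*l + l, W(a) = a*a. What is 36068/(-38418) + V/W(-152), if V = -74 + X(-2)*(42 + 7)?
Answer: -149327/153672 ≈ -0.97173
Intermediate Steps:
W(a) = a²
X(l) = 7*l
V = -760 (V = -74 + (7*(-2))*(42 + 7) = -74 - 14*49 = -74 - 686 = -760)
36068/(-38418) + V/W(-152) = 36068/(-38418) - 760/((-152)²) = 36068*(-1/38418) - 760/23104 = -18034/19209 - 760*1/23104 = -18034/19209 - 5/152 = -149327/153672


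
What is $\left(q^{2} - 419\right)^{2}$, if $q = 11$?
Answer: $88804$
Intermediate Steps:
$\left(q^{2} - 419\right)^{2} = \left(11^{2} - 419\right)^{2} = \left(121 - 419\right)^{2} = \left(-298\right)^{2} = 88804$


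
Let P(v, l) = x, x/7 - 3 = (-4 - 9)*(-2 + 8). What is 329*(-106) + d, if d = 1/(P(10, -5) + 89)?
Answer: -15205065/436 ≈ -34874.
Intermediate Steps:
x = -525 (x = 21 + 7*((-4 - 9)*(-2 + 8)) = 21 + 7*(-13*6) = 21 + 7*(-78) = 21 - 546 = -525)
P(v, l) = -525
d = -1/436 (d = 1/(-525 + 89) = 1/(-436) = -1/436 ≈ -0.0022936)
329*(-106) + d = 329*(-106) - 1/436 = -34874 - 1/436 = -15205065/436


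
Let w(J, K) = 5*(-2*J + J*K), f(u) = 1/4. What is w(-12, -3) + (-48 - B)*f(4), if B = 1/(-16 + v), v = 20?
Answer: 4607/16 ≈ 287.94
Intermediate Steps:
B = ¼ (B = 1/(-16 + 20) = 1/4 = ¼ ≈ 0.25000)
f(u) = ¼
w(J, K) = -10*J + 5*J*K
w(-12, -3) + (-48 - B)*f(4) = 5*(-12)*(-2 - 3) + (-48 - 1*¼)*(¼) = 5*(-12)*(-5) + (-48 - ¼)*(¼) = 300 - 193/4*¼ = 300 - 193/16 = 4607/16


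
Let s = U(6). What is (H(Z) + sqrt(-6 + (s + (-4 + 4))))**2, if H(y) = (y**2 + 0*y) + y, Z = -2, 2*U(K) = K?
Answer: 1 + 4*I*sqrt(3) ≈ 1.0 + 6.9282*I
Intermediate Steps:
U(K) = K/2
s = 3 (s = (1/2)*6 = 3)
H(y) = y + y**2 (H(y) = (y**2 + 0) + y = y**2 + y = y + y**2)
(H(Z) + sqrt(-6 + (s + (-4 + 4))))**2 = (-2*(1 - 2) + sqrt(-6 + (3 + (-4 + 4))))**2 = (-2*(-1) + sqrt(-6 + (3 + 0)))**2 = (2 + sqrt(-6 + 3))**2 = (2 + sqrt(-3))**2 = (2 + I*sqrt(3))**2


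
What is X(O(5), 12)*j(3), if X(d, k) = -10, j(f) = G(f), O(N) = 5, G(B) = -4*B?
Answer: 120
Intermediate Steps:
j(f) = -4*f
X(O(5), 12)*j(3) = -(-40)*3 = -10*(-12) = 120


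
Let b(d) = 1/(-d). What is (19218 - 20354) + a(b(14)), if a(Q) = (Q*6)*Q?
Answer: -111325/98 ≈ -1136.0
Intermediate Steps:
b(d) = -1/d
a(Q) = 6*Q**2 (a(Q) = (6*Q)*Q = 6*Q**2)
(19218 - 20354) + a(b(14)) = (19218 - 20354) + 6*(-1/14)**2 = -1136 + 6*(-1*1/14)**2 = -1136 + 6*(-1/14)**2 = -1136 + 6*(1/196) = -1136 + 3/98 = -111325/98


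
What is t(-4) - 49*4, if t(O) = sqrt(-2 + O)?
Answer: -196 + I*sqrt(6) ≈ -196.0 + 2.4495*I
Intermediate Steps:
t(-4) - 49*4 = sqrt(-2 - 4) - 49*4 = sqrt(-6) - 196 = I*sqrt(6) - 196 = -196 + I*sqrt(6)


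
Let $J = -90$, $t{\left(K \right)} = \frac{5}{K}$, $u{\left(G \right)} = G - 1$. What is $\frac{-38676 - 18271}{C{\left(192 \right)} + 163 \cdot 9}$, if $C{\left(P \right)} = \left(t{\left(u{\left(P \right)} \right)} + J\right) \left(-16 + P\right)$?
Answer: $\frac{10876877}{2744363} \approx 3.9634$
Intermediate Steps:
$u{\left(G \right)} = -1 + G$ ($u{\left(G \right)} = G - 1 = -1 + G$)
$C{\left(P \right)} = \left(-90 + \frac{5}{-1 + P}\right) \left(-16 + P\right)$ ($C{\left(P \right)} = \left(\frac{5}{-1 + P} - 90\right) \left(-16 + P\right) = \left(-90 + \frac{5}{-1 + P}\right) \left(-16 + P\right)$)
$\frac{-38676 - 18271}{C{\left(192 \right)} + 163 \cdot 9} = \frac{-38676 - 18271}{\frac{5 \left(-304 - 18 \cdot 192^{2} + 307 \cdot 192\right)}{-1 + 192} + 163 \cdot 9} = - \frac{56947}{\frac{5 \left(-304 - 663552 + 58944\right)}{191} + 1467} = - \frac{56947}{5 \cdot \frac{1}{191} \left(-304 - 663552 + 58944\right) + 1467} = - \frac{56947}{5 \cdot \frac{1}{191} \left(-604912\right) + 1467} = - \frac{56947}{- \frac{3024560}{191} + 1467} = - \frac{56947}{- \frac{2744363}{191}} = \left(-56947\right) \left(- \frac{191}{2744363}\right) = \frac{10876877}{2744363}$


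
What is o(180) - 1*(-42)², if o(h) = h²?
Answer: 30636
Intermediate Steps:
o(180) - 1*(-42)² = 180² - 1*(-42)² = 32400 - 1*1764 = 32400 - 1764 = 30636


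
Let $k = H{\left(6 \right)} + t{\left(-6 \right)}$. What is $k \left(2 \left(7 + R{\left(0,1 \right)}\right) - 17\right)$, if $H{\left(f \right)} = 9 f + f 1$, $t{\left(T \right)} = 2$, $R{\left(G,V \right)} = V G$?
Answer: $-186$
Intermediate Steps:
$R{\left(G,V \right)} = G V$
$H{\left(f \right)} = 10 f$ ($H{\left(f \right)} = 9 f + f = 10 f$)
$k = 62$ ($k = 10 \cdot 6 + 2 = 60 + 2 = 62$)
$k \left(2 \left(7 + R{\left(0,1 \right)}\right) - 17\right) = 62 \left(2 \left(7 + 0 \cdot 1\right) - 17\right) = 62 \left(2 \left(7 + 0\right) - 17\right) = 62 \left(2 \cdot 7 - 17\right) = 62 \left(14 - 17\right) = 62 \left(-3\right) = -186$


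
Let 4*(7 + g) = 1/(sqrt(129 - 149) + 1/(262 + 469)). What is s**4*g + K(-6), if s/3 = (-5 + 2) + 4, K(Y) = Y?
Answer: -302408041/527764 - 534361*I*sqrt(5)/263882 ≈ -573.0 - 4.528*I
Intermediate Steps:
s = 3 (s = 3*((-5 + 2) + 4) = 3*(-3 + 4) = 3*1 = 3)
g = -7 + 1/(4*(1/731 + 2*I*sqrt(5))) (g = -7 + 1/(4*(sqrt(129 - 149) + 1/(262 + 469))) = -7 + 1/(4*(sqrt(-20) + 1/731)) = -7 + 1/(4*(2*I*sqrt(5) + 1/731)) = -7 + 1/(4*(1/731 + 2*I*sqrt(5))) ≈ -7.0 - 0.055902*I)
s**4*g + K(-6) = 3**4*(-299241457/42748884 - 534361*I*sqrt(5)/21374442) - 6 = 81*(-299241457/42748884 - 534361*I*sqrt(5)/21374442) - 6 = (-299241457/527764 - 534361*I*sqrt(5)/263882) - 6 = -302408041/527764 - 534361*I*sqrt(5)/263882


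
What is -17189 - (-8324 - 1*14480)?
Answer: 5615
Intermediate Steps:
-17189 - (-8324 - 1*14480) = -17189 - (-8324 - 14480) = -17189 - 1*(-22804) = -17189 + 22804 = 5615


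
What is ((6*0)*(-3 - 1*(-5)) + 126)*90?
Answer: 11340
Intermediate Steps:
((6*0)*(-3 - 1*(-5)) + 126)*90 = (0*(-3 + 5) + 126)*90 = (0*2 + 126)*90 = (0 + 126)*90 = 126*90 = 11340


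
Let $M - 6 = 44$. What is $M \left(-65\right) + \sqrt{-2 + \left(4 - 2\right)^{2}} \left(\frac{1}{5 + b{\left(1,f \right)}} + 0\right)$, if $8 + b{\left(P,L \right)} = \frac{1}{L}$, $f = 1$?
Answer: $-3250 - \frac{\sqrt{2}}{2} \approx -3250.7$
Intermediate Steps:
$b{\left(P,L \right)} = -8 + \frac{1}{L}$
$M = 50$ ($M = 6 + 44 = 50$)
$M \left(-65\right) + \sqrt{-2 + \left(4 - 2\right)^{2}} \left(\frac{1}{5 + b{\left(1,f \right)}} + 0\right) = 50 \left(-65\right) + \sqrt{-2 + \left(4 - 2\right)^{2}} \left(\frac{1}{5 - \left(8 - 1^{-1}\right)} + 0\right) = -3250 + \sqrt{-2 + 2^{2}} \left(\frac{1}{5 + \left(-8 + 1\right)} + 0\right) = -3250 + \sqrt{-2 + 4} \left(\frac{1}{5 - 7} + 0\right) = -3250 + \sqrt{2} \left(\frac{1}{-2} + 0\right) = -3250 + \sqrt{2} \left(- \frac{1}{2} + 0\right) = -3250 + \sqrt{2} \left(- \frac{1}{2}\right) = -3250 - \frac{\sqrt{2}}{2}$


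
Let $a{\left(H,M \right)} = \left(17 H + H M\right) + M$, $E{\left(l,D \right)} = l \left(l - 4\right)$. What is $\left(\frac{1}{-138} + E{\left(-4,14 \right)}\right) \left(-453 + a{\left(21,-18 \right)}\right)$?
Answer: $- \frac{362030}{23} \approx -15740.0$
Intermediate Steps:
$E{\left(l,D \right)} = l \left(-4 + l\right)$
$a{\left(H,M \right)} = M + 17 H + H M$
$\left(\frac{1}{-138} + E{\left(-4,14 \right)}\right) \left(-453 + a{\left(21,-18 \right)}\right) = \left(\frac{1}{-138} - 4 \left(-4 - 4\right)\right) \left(-453 + \left(-18 + 17 \cdot 21 + 21 \left(-18\right)\right)\right) = \left(- \frac{1}{138} - -32\right) \left(-453 - 39\right) = \left(- \frac{1}{138} + 32\right) \left(-453 - 39\right) = \frac{4415}{138} \left(-492\right) = - \frac{362030}{23}$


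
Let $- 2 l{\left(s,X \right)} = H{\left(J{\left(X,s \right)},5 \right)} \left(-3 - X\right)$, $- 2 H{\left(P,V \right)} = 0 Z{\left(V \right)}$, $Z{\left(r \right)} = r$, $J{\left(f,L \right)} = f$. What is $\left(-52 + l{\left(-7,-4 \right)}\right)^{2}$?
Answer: $2704$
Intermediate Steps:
$H{\left(P,V \right)} = 0$ ($H{\left(P,V \right)} = - \frac{0 V}{2} = \left(- \frac{1}{2}\right) 0 = 0$)
$l{\left(s,X \right)} = 0$ ($l{\left(s,X \right)} = - \frac{0 \left(-3 - X\right)}{2} = \left(- \frac{1}{2}\right) 0 = 0$)
$\left(-52 + l{\left(-7,-4 \right)}\right)^{2} = \left(-52 + 0\right)^{2} = \left(-52\right)^{2} = 2704$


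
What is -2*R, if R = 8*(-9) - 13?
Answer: 170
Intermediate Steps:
R = -85 (R = -72 - 13 = -85)
-2*R = -2*(-85) = 170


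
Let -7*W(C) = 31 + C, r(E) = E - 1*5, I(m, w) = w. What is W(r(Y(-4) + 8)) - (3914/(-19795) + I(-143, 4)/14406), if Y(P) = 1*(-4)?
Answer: -582918698/142583385 ≈ -4.0883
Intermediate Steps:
Y(P) = -4
r(E) = -5 + E (r(E) = E - 5 = -5 + E)
W(C) = -31/7 - C/7 (W(C) = -(31 + C)/7 = -31/7 - C/7)
W(r(Y(-4) + 8)) - (3914/(-19795) + I(-143, 4)/14406) = (-31/7 - (-5 + (-4 + 8))/7) - (3914/(-19795) + 4/14406) = (-31/7 - (-5 + 4)/7) - (3914*(-1/19795) + 4*(1/14406)) = (-31/7 - ⅐*(-1)) - (-3914/19795 + 2/7203) = (-31/7 + ⅐) - 1*(-28152952/142583385) = -30/7 + 28152952/142583385 = -582918698/142583385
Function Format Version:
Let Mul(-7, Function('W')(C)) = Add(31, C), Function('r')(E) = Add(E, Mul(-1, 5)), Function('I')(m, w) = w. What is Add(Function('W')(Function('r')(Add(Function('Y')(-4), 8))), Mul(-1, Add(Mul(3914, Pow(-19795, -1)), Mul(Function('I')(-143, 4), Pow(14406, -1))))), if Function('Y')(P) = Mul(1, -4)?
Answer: Rational(-582918698, 142583385) ≈ -4.0883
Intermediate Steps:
Function('Y')(P) = -4
Function('r')(E) = Add(-5, E) (Function('r')(E) = Add(E, -5) = Add(-5, E))
Function('W')(C) = Add(Rational(-31, 7), Mul(Rational(-1, 7), C)) (Function('W')(C) = Mul(Rational(-1, 7), Add(31, C)) = Add(Rational(-31, 7), Mul(Rational(-1, 7), C)))
Add(Function('W')(Function('r')(Add(Function('Y')(-4), 8))), Mul(-1, Add(Mul(3914, Pow(-19795, -1)), Mul(Function('I')(-143, 4), Pow(14406, -1))))) = Add(Add(Rational(-31, 7), Mul(Rational(-1, 7), Add(-5, Add(-4, 8)))), Mul(-1, Add(Mul(3914, Pow(-19795, -1)), Mul(4, Pow(14406, -1))))) = Add(Add(Rational(-31, 7), Mul(Rational(-1, 7), Add(-5, 4))), Mul(-1, Add(Mul(3914, Rational(-1, 19795)), Mul(4, Rational(1, 14406))))) = Add(Add(Rational(-31, 7), Mul(Rational(-1, 7), -1)), Mul(-1, Add(Rational(-3914, 19795), Rational(2, 7203)))) = Add(Add(Rational(-31, 7), Rational(1, 7)), Mul(-1, Rational(-28152952, 142583385))) = Add(Rational(-30, 7), Rational(28152952, 142583385)) = Rational(-582918698, 142583385)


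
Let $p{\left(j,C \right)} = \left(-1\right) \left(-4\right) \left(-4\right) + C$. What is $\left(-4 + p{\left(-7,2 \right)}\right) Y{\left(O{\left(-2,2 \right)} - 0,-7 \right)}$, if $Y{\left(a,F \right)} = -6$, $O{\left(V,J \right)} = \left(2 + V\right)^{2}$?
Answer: $108$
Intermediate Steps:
$p{\left(j,C \right)} = -16 + C$ ($p{\left(j,C \right)} = 4 \left(-4\right) + C = -16 + C$)
$\left(-4 + p{\left(-7,2 \right)}\right) Y{\left(O{\left(-2,2 \right)} - 0,-7 \right)} = \left(-4 + \left(-16 + 2\right)\right) \left(-6\right) = \left(-4 - 14\right) \left(-6\right) = \left(-18\right) \left(-6\right) = 108$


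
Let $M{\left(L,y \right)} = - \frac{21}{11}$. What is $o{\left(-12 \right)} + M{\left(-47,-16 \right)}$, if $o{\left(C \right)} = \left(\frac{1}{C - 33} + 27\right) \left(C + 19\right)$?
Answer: $\frac{92533}{495} \approx 186.94$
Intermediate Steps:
$M{\left(L,y \right)} = - \frac{21}{11}$ ($M{\left(L,y \right)} = \left(-21\right) \frac{1}{11} = - \frac{21}{11}$)
$o{\left(C \right)} = \left(19 + C\right) \left(27 + \frac{1}{-33 + C}\right)$ ($o{\left(C \right)} = \left(\frac{1}{-33 + C} + 27\right) \left(19 + C\right) = \left(27 + \frac{1}{-33 + C}\right) \left(19 + C\right) = \left(19 + C\right) \left(27 + \frac{1}{-33 + C}\right)$)
$o{\left(-12 \right)} + M{\left(-47,-16 \right)} = \frac{-16910 - -4524 + 27 \left(-12\right)^{2}}{-33 - 12} - \frac{21}{11} = \frac{-16910 + 4524 + 27 \cdot 144}{-45} - \frac{21}{11} = - \frac{-16910 + 4524 + 3888}{45} - \frac{21}{11} = \left(- \frac{1}{45}\right) \left(-8498\right) - \frac{21}{11} = \frac{8498}{45} - \frac{21}{11} = \frac{92533}{495}$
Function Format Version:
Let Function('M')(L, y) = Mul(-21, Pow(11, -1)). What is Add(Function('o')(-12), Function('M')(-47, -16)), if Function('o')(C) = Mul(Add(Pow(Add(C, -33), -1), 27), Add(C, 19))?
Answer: Rational(92533, 495) ≈ 186.94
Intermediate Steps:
Function('M')(L, y) = Rational(-21, 11) (Function('M')(L, y) = Mul(-21, Rational(1, 11)) = Rational(-21, 11))
Function('o')(C) = Mul(Add(19, C), Add(27, Pow(Add(-33, C), -1))) (Function('o')(C) = Mul(Add(Pow(Add(-33, C), -1), 27), Add(19, C)) = Mul(Add(27, Pow(Add(-33, C), -1)), Add(19, C)) = Mul(Add(19, C), Add(27, Pow(Add(-33, C), -1))))
Add(Function('o')(-12), Function('M')(-47, -16)) = Add(Mul(Pow(Add(-33, -12), -1), Add(-16910, Mul(-377, -12), Mul(27, Pow(-12, 2)))), Rational(-21, 11)) = Add(Mul(Pow(-45, -1), Add(-16910, 4524, Mul(27, 144))), Rational(-21, 11)) = Add(Mul(Rational(-1, 45), Add(-16910, 4524, 3888)), Rational(-21, 11)) = Add(Mul(Rational(-1, 45), -8498), Rational(-21, 11)) = Add(Rational(8498, 45), Rational(-21, 11)) = Rational(92533, 495)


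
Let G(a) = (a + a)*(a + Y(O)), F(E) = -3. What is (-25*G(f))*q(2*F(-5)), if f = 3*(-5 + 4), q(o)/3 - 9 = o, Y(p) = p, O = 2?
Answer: -1350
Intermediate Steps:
q(o) = 27 + 3*o
f = -3 (f = 3*(-1) = -3)
G(a) = 2*a*(2 + a) (G(a) = (a + a)*(a + 2) = (2*a)*(2 + a) = 2*a*(2 + a))
(-25*G(f))*q(2*F(-5)) = (-50*(-3)*(2 - 3))*(27 + 3*(2*(-3))) = (-50*(-3)*(-1))*(27 + 3*(-6)) = (-25*6)*(27 - 18) = -150*9 = -1350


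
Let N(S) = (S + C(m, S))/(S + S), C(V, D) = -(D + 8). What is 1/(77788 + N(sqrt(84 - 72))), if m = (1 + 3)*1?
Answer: 58341/4538229707 + sqrt(3)/9076459414 ≈ 1.2856e-5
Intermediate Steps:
m = 4 (m = 4*1 = 4)
C(V, D) = -8 - D (C(V, D) = -(8 + D) = -8 - D)
N(S) = -4/S (N(S) = (S + (-8 - S))/(S + S) = -8*1/(2*S) = -4/S)
1/(77788 + N(sqrt(84 - 72))) = 1/(77788 - 4/sqrt(84 - 72)) = 1/(77788 - 4*sqrt(3)/6) = 1/(77788 - 2*sqrt(3)/3)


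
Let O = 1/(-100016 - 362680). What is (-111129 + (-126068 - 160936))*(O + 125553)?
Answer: -7709562988284657/154232 ≈ -4.9987e+10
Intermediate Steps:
O = -1/462696 (O = 1/(-462696) = -1/462696 ≈ -2.1612e-6)
(-111129 + (-126068 - 160936))*(O + 125553) = (-111129 + (-126068 - 160936))*(-1/462696 + 125553) = (-111129 - 287004)*(58092870887/462696) = -398133*58092870887/462696 = -7709562988284657/154232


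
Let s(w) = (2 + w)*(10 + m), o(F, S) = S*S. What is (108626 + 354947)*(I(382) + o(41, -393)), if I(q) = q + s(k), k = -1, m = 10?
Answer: 71784742623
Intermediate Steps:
o(F, S) = S**2
s(w) = 40 + 20*w (s(w) = (2 + w)*(10 + 10) = (2 + w)*20 = 40 + 20*w)
I(q) = 20 + q (I(q) = q + (40 + 20*(-1)) = q + (40 - 20) = q + 20 = 20 + q)
(108626 + 354947)*(I(382) + o(41, -393)) = (108626 + 354947)*((20 + 382) + (-393)**2) = 463573*(402 + 154449) = 463573*154851 = 71784742623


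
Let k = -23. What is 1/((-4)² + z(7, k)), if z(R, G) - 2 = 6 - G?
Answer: 1/47 ≈ 0.021277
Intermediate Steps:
z(R, G) = 8 - G (z(R, G) = 2 + (6 - G) = 8 - G)
1/((-4)² + z(7, k)) = 1/((-4)² + (8 - 1*(-23))) = 1/(16 + (8 + 23)) = 1/(16 + 31) = 1/47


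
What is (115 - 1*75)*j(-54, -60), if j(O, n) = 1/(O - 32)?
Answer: -20/43 ≈ -0.46512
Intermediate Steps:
j(O, n) = 1/(-32 + O)
(115 - 1*75)*j(-54, -60) = (115 - 1*75)/(-32 - 54) = (115 - 75)/(-86) = 40*(-1/86) = -20/43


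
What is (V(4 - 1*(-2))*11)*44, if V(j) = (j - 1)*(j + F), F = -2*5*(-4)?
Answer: 111320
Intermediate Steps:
F = 40 (F = -10*(-4) = 40)
V(j) = (-1 + j)*(40 + j) (V(j) = (j - 1)*(j + 40) = (-1 + j)*(40 + j))
(V(4 - 1*(-2))*11)*44 = ((-40 + (4 - 1*(-2))² + 39*(4 - 1*(-2)))*11)*44 = ((-40 + (4 + 2)² + 39*(4 + 2))*11)*44 = ((-40 + 6² + 39*6)*11)*44 = ((-40 + 36 + 234)*11)*44 = (230*11)*44 = 2530*44 = 111320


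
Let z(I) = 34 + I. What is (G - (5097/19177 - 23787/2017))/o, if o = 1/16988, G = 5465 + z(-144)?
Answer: 3526323696394860/38680009 ≈ 9.1167e+7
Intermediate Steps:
G = 5355 (G = 5465 + (34 - 144) = 5465 - 110 = 5355)
o = 1/16988 ≈ 5.8865e-5
(G - (5097/19177 - 23787/2017))/o = (5355 - (5097/19177 - 23787/2017))/(1/16988) = (5355 - (5097*(1/19177) - 23787*1/2017))*16988 = (5355 - (5097/19177 - 23787/2017))*16988 = (5355 - 1*(-445882650/38680009))*16988 = (5355 + 445882650/38680009)*16988 = (207577330845/38680009)*16988 = 3526323696394860/38680009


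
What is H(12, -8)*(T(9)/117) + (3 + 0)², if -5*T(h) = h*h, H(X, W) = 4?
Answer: 549/65 ≈ 8.4462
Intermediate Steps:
T(h) = -h²/5 (T(h) = -h*h/5 = -h²/5)
H(12, -8)*(T(9)/117) + (3 + 0)² = 4*(-⅕*9²/117) + (3 + 0)² = 4*(-⅕*81*(1/117)) + 3² = 4*(-81/5*1/117) + 9 = 4*(-9/65) + 9 = -36/65 + 9 = 549/65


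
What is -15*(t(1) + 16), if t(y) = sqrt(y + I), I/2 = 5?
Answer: -240 - 15*sqrt(11) ≈ -289.75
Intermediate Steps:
I = 10 (I = 2*5 = 10)
t(y) = sqrt(10 + y) (t(y) = sqrt(y + 10) = sqrt(10 + y))
-15*(t(1) + 16) = -15*(sqrt(10 + 1) + 16) = -15*(sqrt(11) + 16) = -15*(16 + sqrt(11)) = -240 - 15*sqrt(11)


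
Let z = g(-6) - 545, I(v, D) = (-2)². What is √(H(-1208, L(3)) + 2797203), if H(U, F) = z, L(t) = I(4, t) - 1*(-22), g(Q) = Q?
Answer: 2*√699163 ≈ 1672.3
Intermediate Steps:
I(v, D) = 4
z = -551 (z = -6 - 545 = -551)
L(t) = 26 (L(t) = 4 - 1*(-22) = 4 + 22 = 26)
H(U, F) = -551
√(H(-1208, L(3)) + 2797203) = √(-551 + 2797203) = √2796652 = 2*√699163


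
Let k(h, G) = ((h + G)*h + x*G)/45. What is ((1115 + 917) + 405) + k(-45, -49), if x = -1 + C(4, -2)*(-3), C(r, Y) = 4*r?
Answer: 116296/45 ≈ 2584.4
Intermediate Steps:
x = -49 (x = -1 + (4*4)*(-3) = -1 + 16*(-3) = -1 - 48 = -49)
k(h, G) = -49*G/45 + h*(G + h)/45 (k(h, G) = ((h + G)*h - 49*G)/45 = ((G + h)*h - 49*G)*(1/45) = (h*(G + h) - 49*G)*(1/45) = (-49*G + h*(G + h))*(1/45) = -49*G/45 + h*(G + h)/45)
((1115 + 917) + 405) + k(-45, -49) = ((1115 + 917) + 405) + (-49/45*(-49) + (1/45)*(-45)² + (1/45)*(-49)*(-45)) = (2032 + 405) + (2401/45 + (1/45)*2025 + 49) = 2437 + (2401/45 + 45 + 49) = 2437 + 6631/45 = 116296/45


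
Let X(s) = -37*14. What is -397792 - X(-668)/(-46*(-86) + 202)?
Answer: -118144187/297 ≈ -3.9779e+5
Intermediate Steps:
X(s) = -518
-397792 - X(-668)/(-46*(-86) + 202) = -397792 - (-518)/(-46*(-86) + 202) = -397792 - (-518)/(3956 + 202) = -397792 - (-518)/4158 = -397792 - 1*(-37/297) = -397792 + 37/297 = -118144187/297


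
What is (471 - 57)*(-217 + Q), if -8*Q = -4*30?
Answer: -83628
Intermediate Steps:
Q = 15 (Q = -(-1)*30/2 = -⅛*(-120) = 15)
(471 - 57)*(-217 + Q) = (471 - 57)*(-217 + 15) = 414*(-202) = -83628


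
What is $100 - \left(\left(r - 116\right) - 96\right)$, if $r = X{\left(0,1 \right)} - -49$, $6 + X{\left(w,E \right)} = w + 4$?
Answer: $265$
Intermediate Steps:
$X{\left(w,E \right)} = -2 + w$ ($X{\left(w,E \right)} = -6 + \left(w + 4\right) = -6 + \left(4 + w\right) = -2 + w$)
$r = 47$ ($r = \left(-2 + 0\right) - -49 = -2 + 49 = 47$)
$100 - \left(\left(r - 116\right) - 96\right) = 100 - \left(\left(47 - 116\right) - 96\right) = 100 - \left(-69 - 96\right) = 100 - -165 = 100 + 165 = 265$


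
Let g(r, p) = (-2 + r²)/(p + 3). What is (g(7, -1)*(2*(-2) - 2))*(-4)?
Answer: 564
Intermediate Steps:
g(r, p) = (-2 + r²)/(3 + p)
(g(7, -1)*(2*(-2) - 2))*(-4) = (((-2 + 7²)/(3 - 1))*(2*(-2) - 2))*(-4) = (((-2 + 49)/2)*(-4 - 2))*(-4) = (((½)*47)*(-6))*(-4) = ((47/2)*(-6))*(-4) = -141*(-4) = 564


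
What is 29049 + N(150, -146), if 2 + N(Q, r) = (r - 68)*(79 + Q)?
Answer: -19959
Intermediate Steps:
N(Q, r) = -2 + (-68 + r)*(79 + Q) (N(Q, r) = -2 + (r - 68)*(79 + Q) = -2 + (-68 + r)*(79 + Q))
29049 + N(150, -146) = 29049 + (-5374 - 68*150 + 79*(-146) + 150*(-146)) = 29049 + (-5374 - 10200 - 11534 - 21900) = 29049 - 49008 = -19959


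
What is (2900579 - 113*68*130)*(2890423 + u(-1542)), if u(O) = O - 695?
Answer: 5492344900574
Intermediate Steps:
u(O) = -695 + O
(2900579 - 113*68*130)*(2890423 + u(-1542)) = (2900579 - 113*68*130)*(2890423 + (-695 - 1542)) = (2900579 - 7684*130)*(2890423 - 2237) = (2900579 - 998920)*2888186 = 1901659*2888186 = 5492344900574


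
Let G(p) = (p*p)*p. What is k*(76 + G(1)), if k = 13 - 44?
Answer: -2387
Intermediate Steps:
k = -31
G(p) = p³ (G(p) = p²*p = p³)
k*(76 + G(1)) = -31*(76 + 1³) = -31*(76 + 1) = -31*77 = -2387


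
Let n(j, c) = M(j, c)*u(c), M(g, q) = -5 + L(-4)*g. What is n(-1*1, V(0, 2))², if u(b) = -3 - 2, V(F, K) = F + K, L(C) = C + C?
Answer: 225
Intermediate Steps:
L(C) = 2*C
M(g, q) = -5 - 8*g (M(g, q) = -5 + (2*(-4))*g = -5 - 8*g)
u(b) = -5
n(j, c) = 25 + 40*j (n(j, c) = (-5 - 8*j)*(-5) = 25 + 40*j)
n(-1*1, V(0, 2))² = (25 + 40*(-1*1))² = (25 + 40*(-1))² = (25 - 40)² = (-15)² = 225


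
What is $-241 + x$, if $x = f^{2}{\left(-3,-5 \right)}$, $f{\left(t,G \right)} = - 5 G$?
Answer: $384$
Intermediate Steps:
$x = 625$ ($x = \left(\left(-5\right) \left(-5\right)\right)^{2} = 25^{2} = 625$)
$-241 + x = -241 + 625 = 384$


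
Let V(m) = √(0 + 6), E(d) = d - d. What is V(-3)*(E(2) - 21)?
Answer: -21*√6 ≈ -51.439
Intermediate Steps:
E(d) = 0
V(m) = √6
V(-3)*(E(2) - 21) = √6*(0 - 21) = √6*(-21) = -21*√6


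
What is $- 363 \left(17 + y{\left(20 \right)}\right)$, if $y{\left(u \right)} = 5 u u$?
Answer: $-732171$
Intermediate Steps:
$y{\left(u \right)} = 5 u^{2}$
$- 363 \left(17 + y{\left(20 \right)}\right) = - 363 \left(17 + 5 \cdot 20^{2}\right) = - 363 \left(17 + 5 \cdot 400\right) = - 363 \left(17 + 2000\right) = \left(-363\right) 2017 = -732171$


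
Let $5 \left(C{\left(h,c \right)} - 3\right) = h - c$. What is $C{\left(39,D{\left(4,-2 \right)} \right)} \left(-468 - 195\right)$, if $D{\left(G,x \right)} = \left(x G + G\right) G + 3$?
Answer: $- \frac{44421}{5} \approx -8884.2$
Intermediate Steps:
$D{\left(G,x \right)} = 3 + G \left(G + G x\right)$ ($D{\left(G,x \right)} = \left(G x + G\right) G + 3 = \left(G + G x\right) G + 3 = G \left(G + G x\right) + 3 = 3 + G \left(G + G x\right)$)
$C{\left(h,c \right)} = 3 - \frac{c}{5} + \frac{h}{5}$ ($C{\left(h,c \right)} = 3 + \frac{h - c}{5} = 3 - \left(- \frac{h}{5} + \frac{c}{5}\right) = 3 - \frac{c}{5} + \frac{h}{5}$)
$C{\left(39,D{\left(4,-2 \right)} \right)} \left(-468 - 195\right) = \left(3 - \frac{3 + 4^{2} - 2 \cdot 4^{2}}{5} + \frac{1}{5} \cdot 39\right) \left(-468 - 195\right) = \left(3 - \frac{3 + 16 - 32}{5} + \frac{39}{5}\right) \left(-663\right) = \left(3 - - \frac{13}{5} + \frac{39}{5}\right) \left(-663\right) = \left(3 + \frac{13}{5} + \frac{39}{5}\right) \left(-663\right) = \frac{67}{5} \left(-663\right) = - \frac{44421}{5}$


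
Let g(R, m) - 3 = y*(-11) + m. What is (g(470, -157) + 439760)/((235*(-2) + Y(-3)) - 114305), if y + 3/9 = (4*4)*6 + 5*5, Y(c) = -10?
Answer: -1314836/344355 ≈ -3.8183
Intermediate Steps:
y = 362/3 (y = -⅓ + ((4*4)*6 + 5*5) = -⅓ + (16*6 + 25) = -⅓ + (96 + 25) = -⅓ + 121 = 362/3 ≈ 120.67)
g(R, m) = -3973/3 + m (g(R, m) = 3 + ((362/3)*(-11) + m) = 3 + (-3982/3 + m) = -3973/3 + m)
(g(470, -157) + 439760)/((235*(-2) + Y(-3)) - 114305) = ((-3973/3 - 157) + 439760)/((235*(-2) - 10) - 114305) = (-4444/3 + 439760)/((-470 - 10) - 114305) = 1314836/(3*(-480 - 114305)) = (1314836/3)/(-114785) = (1314836/3)*(-1/114785) = -1314836/344355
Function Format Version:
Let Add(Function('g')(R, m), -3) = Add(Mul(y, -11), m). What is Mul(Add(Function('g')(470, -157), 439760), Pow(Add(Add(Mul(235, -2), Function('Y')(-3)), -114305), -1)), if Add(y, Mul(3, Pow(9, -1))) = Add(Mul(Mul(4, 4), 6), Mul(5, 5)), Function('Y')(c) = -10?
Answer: Rational(-1314836, 344355) ≈ -3.8183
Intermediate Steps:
y = Rational(362, 3) (y = Add(Rational(-1, 3), Add(Mul(Mul(4, 4), 6), Mul(5, 5))) = Add(Rational(-1, 3), Add(Mul(16, 6), 25)) = Add(Rational(-1, 3), Add(96, 25)) = Add(Rational(-1, 3), 121) = Rational(362, 3) ≈ 120.67)
Function('g')(R, m) = Add(Rational(-3973, 3), m) (Function('g')(R, m) = Add(3, Add(Mul(Rational(362, 3), -11), m)) = Add(3, Add(Rational(-3982, 3), m)) = Add(Rational(-3973, 3), m))
Mul(Add(Function('g')(470, -157), 439760), Pow(Add(Add(Mul(235, -2), Function('Y')(-3)), -114305), -1)) = Mul(Add(Add(Rational(-3973, 3), -157), 439760), Pow(Add(Add(Mul(235, -2), -10), -114305), -1)) = Mul(Add(Rational(-4444, 3), 439760), Pow(Add(Add(-470, -10), -114305), -1)) = Mul(Rational(1314836, 3), Pow(Add(-480, -114305), -1)) = Mul(Rational(1314836, 3), Pow(-114785, -1)) = Mul(Rational(1314836, 3), Rational(-1, 114785)) = Rational(-1314836, 344355)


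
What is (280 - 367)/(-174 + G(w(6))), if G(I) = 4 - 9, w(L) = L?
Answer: 87/179 ≈ 0.48603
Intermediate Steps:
G(I) = -5
(280 - 367)/(-174 + G(w(6))) = (280 - 367)/(-174 - 5) = -87/(-179) = -87*(-1/179) = 87/179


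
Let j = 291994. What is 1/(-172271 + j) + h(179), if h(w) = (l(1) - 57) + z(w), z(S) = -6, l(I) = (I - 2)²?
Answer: -7422825/119723 ≈ -62.000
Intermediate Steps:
l(I) = (-2 + I)²
h(w) = -62 (h(w) = ((-2 + 1)² - 57) - 6 = ((-1)² - 57) - 6 = (1 - 57) - 6 = -56 - 6 = -62)
1/(-172271 + j) + h(179) = 1/(-172271 + 291994) - 62 = 1/119723 - 62 = -7422825/119723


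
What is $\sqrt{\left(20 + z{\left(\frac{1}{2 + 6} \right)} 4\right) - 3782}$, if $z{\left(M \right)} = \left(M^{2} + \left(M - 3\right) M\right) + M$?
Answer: $\frac{i \sqrt{60206}}{4} \approx 61.342 i$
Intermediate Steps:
$z{\left(M \right)} = M + M^{2} + M \left(-3 + M\right)$ ($z{\left(M \right)} = \left(M^{2} + \left(-3 + M\right) M\right) + M = \left(M^{2} + M \left(-3 + M\right)\right) + M = M + M^{2} + M \left(-3 + M\right)$)
$\sqrt{\left(20 + z{\left(\frac{1}{2 + 6} \right)} 4\right) - 3782} = \sqrt{\left(20 + \frac{2 \left(-1 + \frac{1}{2 + 6}\right)}{2 + 6} \cdot 4\right) - 3782} = \sqrt{\left(20 + \frac{2 \left(-1 + \frac{1}{8}\right)}{8} \cdot 4\right) - 3782} = \sqrt{\left(20 + 2 \cdot \frac{1}{8} \left(-1 + \frac{1}{8}\right) 4\right) - 3782} = \sqrt{\left(20 + 2 \cdot \frac{1}{8} \left(- \frac{7}{8}\right) 4\right) - 3782} = \sqrt{\left(20 - \frac{7}{8}\right) - 3782} = \sqrt{\frac{153}{8} - 3782} = \sqrt{- \frac{30103}{8}} = \frac{i \sqrt{60206}}{4}$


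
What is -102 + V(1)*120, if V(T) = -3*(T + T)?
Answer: -822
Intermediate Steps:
V(T) = -6*T
-102 + V(1)*120 = -102 - 6*1*120 = -102 - 6*120 = -102 - 720 = -822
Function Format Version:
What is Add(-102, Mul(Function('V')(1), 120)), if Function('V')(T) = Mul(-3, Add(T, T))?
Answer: -822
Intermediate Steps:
Function('V')(T) = Mul(-6, T) (Function('V')(T) = Mul(-3, Mul(2, T)) = Mul(-6, T))
Add(-102, Mul(Function('V')(1), 120)) = Add(-102, Mul(Mul(-6, 1), 120)) = Add(-102, Mul(-6, 120)) = Add(-102, -720) = -822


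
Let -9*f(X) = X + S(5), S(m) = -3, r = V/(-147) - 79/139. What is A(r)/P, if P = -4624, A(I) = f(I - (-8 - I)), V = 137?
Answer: 40853/850339728 ≈ 4.8043e-5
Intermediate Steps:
r = -30656/20433 (r = 137/(-147) - 79/139 = 137*(-1/147) - 79*1/139 = -137/147 - 79/139 = -30656/20433 ≈ -1.5003)
f(X) = ⅓ - X/9 (f(X) = -(X - 3)/9 = -(-3 + X)/9 = ⅓ - X/9)
A(I) = -5/9 - 2*I/9 (A(I) = ⅓ - (I - (-8 - I))/9 = ⅓ - (I + (8 + I))/9 = ⅓ - (8 + 2*I)/9 = ⅓ + (-8/9 - 2*I/9) = -5/9 - 2*I/9)
A(r)/P = (-5/9 - 2/9*(-30656/20433))/(-4624) = (-5/9 + 61312/183897)*(-1/4624) = -40853/183897*(-1/4624) = 40853/850339728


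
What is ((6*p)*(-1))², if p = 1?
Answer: 36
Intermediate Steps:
((6*p)*(-1))² = ((6*1)*(-1))² = (6*(-1))² = (-6)² = 36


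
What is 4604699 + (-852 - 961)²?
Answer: 7891668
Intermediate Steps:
4604699 + (-852 - 961)² = 4604699 + (-1813)² = 4604699 + 3286969 = 7891668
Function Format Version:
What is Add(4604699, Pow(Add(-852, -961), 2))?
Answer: 7891668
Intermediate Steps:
Add(4604699, Pow(Add(-852, -961), 2)) = Add(4604699, Pow(-1813, 2)) = Add(4604699, 3286969) = 7891668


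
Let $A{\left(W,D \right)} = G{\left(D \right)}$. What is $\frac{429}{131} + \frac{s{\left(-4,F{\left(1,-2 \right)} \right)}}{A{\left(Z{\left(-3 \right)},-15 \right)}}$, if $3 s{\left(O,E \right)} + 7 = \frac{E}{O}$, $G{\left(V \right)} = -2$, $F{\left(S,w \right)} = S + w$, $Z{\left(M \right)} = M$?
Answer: $\frac{4611}{1048} \approx 4.3998$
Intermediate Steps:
$A{\left(W,D \right)} = -2$
$s{\left(O,E \right)} = - \frac{7}{3} + \frac{E}{3 O}$ ($s{\left(O,E \right)} = - \frac{7}{3} + \frac{E \frac{1}{O}}{3} = - \frac{7}{3} + \frac{E}{3 O}$)
$\frac{429}{131} + \frac{s{\left(-4,F{\left(1,-2 \right)} \right)}}{A{\left(Z{\left(-3 \right)},-15 \right)}} = \frac{429}{131} + \frac{\frac{1}{3} \frac{1}{-4} \left(\left(1 - 2\right) - -28\right)}{-2} = 429 \cdot \frac{1}{131} + \frac{1}{3} \left(- \frac{1}{4}\right) \left(-1 + 28\right) \left(- \frac{1}{2}\right) = \frac{429}{131} + \frac{1}{3} \left(- \frac{1}{4}\right) 27 \left(- \frac{1}{2}\right) = \frac{429}{131} - - \frac{9}{8} = \frac{429}{131} + \frac{9}{8} = \frac{4611}{1048}$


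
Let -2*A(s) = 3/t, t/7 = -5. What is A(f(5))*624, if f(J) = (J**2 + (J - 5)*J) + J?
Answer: 936/35 ≈ 26.743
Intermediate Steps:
t = -35 (t = 7*(-5) = -35)
f(J) = J + J**2 + J*(-5 + J) (f(J) = (J**2 + (-5 + J)*J) + J = (J**2 + J*(-5 + J)) + J = J + J**2 + J*(-5 + J))
A(s) = 3/70 (A(s) = -3/(2*(-35)) = -3*(-1)/(2*35) = -1/2*(-3/35) = 3/70)
A(f(5))*624 = (3/70)*624 = 936/35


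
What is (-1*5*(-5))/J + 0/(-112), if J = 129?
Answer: 25/129 ≈ 0.19380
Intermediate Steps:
(-1*5*(-5))/J + 0/(-112) = (-1*5*(-5))/129 + 0/(-112) = -5*(-5)*(1/129) + 0*(-1/112) = 25*(1/129) + 0 = 25/129 + 0 = 25/129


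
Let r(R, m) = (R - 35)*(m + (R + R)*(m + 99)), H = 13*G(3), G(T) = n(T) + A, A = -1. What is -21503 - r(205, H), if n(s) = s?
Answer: -8738423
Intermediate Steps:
G(T) = -1 + T (G(T) = T - 1 = -1 + T)
H = 26 (H = 13*(-1 + 3) = 13*2 = 26)
r(R, m) = (-35 + R)*(m + 2*R*(99 + m)) (r(R, m) = (-35 + R)*(m + (2*R)*(99 + m)) = (-35 + R)*(m + 2*R*(99 + m)))
-21503 - r(205, H) = -21503 - (-6930*205 - 35*26 + 198*205² - 69*205*26 + 2*26*205²) = -21503 - (-1420650 - 910 + 198*42025 - 367770 + 2*26*42025) = -21503 - (-1420650 - 910 + 8320950 - 367770 + 2185300) = -21503 - 1*8716920 = -21503 - 8716920 = -8738423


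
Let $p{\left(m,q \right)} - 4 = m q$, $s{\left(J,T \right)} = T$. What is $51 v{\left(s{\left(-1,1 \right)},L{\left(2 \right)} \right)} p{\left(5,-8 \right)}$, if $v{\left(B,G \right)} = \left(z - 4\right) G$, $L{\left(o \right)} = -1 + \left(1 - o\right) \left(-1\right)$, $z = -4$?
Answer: $0$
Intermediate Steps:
$L{\left(o \right)} = -2 + o$ ($L{\left(o \right)} = -1 + \left(-1 + o\right) = -2 + o$)
$p{\left(m,q \right)} = 4 + m q$
$v{\left(B,G \right)} = - 8 G$ ($v{\left(B,G \right)} = \left(-4 - 4\right) G = - 8 G$)
$51 v{\left(s{\left(-1,1 \right)},L{\left(2 \right)} \right)} p{\left(5,-8 \right)} = 51 \left(- 8 \left(-2 + 2\right)\right) \left(4 + 5 \left(-8\right)\right) = 51 \left(\left(-8\right) 0\right) \left(4 - 40\right) = 51 \cdot 0 \left(-36\right) = 0 \left(-36\right) = 0$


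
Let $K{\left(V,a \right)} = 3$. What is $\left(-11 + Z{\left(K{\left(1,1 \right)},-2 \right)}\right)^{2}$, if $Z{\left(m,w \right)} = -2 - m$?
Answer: $256$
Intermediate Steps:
$\left(-11 + Z{\left(K{\left(1,1 \right)},-2 \right)}\right)^{2} = \left(-11 - 5\right)^{2} = \left(-16\right)^{2} = 256$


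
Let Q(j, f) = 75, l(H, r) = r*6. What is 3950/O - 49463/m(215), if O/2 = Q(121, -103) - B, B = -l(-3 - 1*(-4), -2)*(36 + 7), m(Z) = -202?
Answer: 21414233/89082 ≈ 240.39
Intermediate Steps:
l(H, r) = 6*r
B = 516 (B = -6*(-2)*(36 + 7) = -(-12)*43 = -1*(-516) = 516)
O = -882 (O = 2*(75 - 1*516) = 2*(75 - 516) = 2*(-441) = -882)
3950/O - 49463/m(215) = 3950/(-882) - 49463/(-202) = 3950*(-1/882) - 49463*(-1/202) = -1975/441 + 49463/202 = 21414233/89082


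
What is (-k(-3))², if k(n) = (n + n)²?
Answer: 1296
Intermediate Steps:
k(n) = 4*n² (k(n) = (2*n)² = 4*n²)
(-k(-3))² = (-4*(-3)²)² = (-4*9)² = (-1*36)² = (-36)² = 1296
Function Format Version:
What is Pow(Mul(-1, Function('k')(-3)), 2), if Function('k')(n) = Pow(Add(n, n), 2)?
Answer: 1296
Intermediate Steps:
Function('k')(n) = Mul(4, Pow(n, 2)) (Function('k')(n) = Pow(Mul(2, n), 2) = Mul(4, Pow(n, 2)))
Pow(Mul(-1, Function('k')(-3)), 2) = Pow(Mul(-1, Mul(4, Pow(-3, 2))), 2) = Pow(Mul(-1, Mul(4, 9)), 2) = Pow(Mul(-1, 36), 2) = Pow(-36, 2) = 1296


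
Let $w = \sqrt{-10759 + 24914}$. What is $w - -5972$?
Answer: $5972 + \sqrt{14155} \approx 6091.0$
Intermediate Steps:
$w = \sqrt{14155} \approx 118.97$
$w - -5972 = \sqrt{14155} - -5972 = \sqrt{14155} + 5972 = 5972 + \sqrt{14155}$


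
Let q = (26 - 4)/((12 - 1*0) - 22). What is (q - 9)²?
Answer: 3136/25 ≈ 125.44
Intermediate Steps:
q = -11/5 (q = 22/((12 + 0) - 22) = 22/(12 - 22) = 22/(-10) = 22*(-⅒) = -11/5 ≈ -2.2000)
(q - 9)² = (-11/5 - 9)² = (-56/5)² = 3136/25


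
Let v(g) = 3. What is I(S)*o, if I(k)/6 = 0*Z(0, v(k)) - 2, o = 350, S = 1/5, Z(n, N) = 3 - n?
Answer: -4200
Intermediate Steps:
S = ⅕ ≈ 0.20000
I(k) = -12 (I(k) = 6*(0*(3 - 1*0) - 2) = 6*(0*(3 + 0) - 2) = 6*(0*3 - 2) = 6*(0 - 2) = 6*(-2) = -12)
I(S)*o = -12*350 = -4200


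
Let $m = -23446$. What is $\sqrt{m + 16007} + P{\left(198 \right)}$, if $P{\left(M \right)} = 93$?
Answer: $93 + i \sqrt{7439} \approx 93.0 + 86.25 i$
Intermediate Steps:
$\sqrt{m + 16007} + P{\left(198 \right)} = \sqrt{-23446 + 16007} + 93 = \sqrt{-7439} + 93 = i \sqrt{7439} + 93 = 93 + i \sqrt{7439}$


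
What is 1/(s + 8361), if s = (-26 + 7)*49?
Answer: 1/7430 ≈ 0.00013459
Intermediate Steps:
s = -931 (s = -19*49 = -931)
1/(s + 8361) = 1/(-931 + 8361) = 1/7430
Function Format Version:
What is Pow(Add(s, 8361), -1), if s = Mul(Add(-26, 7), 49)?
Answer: Rational(1, 7430) ≈ 0.00013459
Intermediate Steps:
s = -931 (s = Mul(-19, 49) = -931)
Pow(Add(s, 8361), -1) = Pow(Add(-931, 8361), -1) = Pow(7430, -1) = Rational(1, 7430)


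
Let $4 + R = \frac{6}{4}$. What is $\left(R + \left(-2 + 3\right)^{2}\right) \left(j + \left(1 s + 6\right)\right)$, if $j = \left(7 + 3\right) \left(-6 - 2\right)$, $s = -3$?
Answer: $\frac{231}{2} \approx 115.5$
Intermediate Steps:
$j = -80$ ($j = 10 \left(-8\right) = -80$)
$R = - \frac{5}{2}$ ($R = -4 + \frac{6}{4} = -4 + 6 \cdot \frac{1}{4} = -4 + \frac{3}{2} = - \frac{5}{2} \approx -2.5$)
$\left(R + \left(-2 + 3\right)^{2}\right) \left(j + \left(1 s + 6\right)\right) = \left(- \frac{5}{2} + \left(-2 + 3\right)^{2}\right) \left(-80 + \left(1 \left(-3\right) + 6\right)\right) = \left(- \frac{5}{2} + 1^{2}\right) \left(-80 + \left(-3 + 6\right)\right) = \left(- \frac{5}{2} + 1\right) \left(-80 + 3\right) = \left(- \frac{3}{2}\right) \left(-77\right) = \frac{231}{2}$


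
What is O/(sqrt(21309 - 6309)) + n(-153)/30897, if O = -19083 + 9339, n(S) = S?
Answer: -17/3433 - 812*sqrt(6)/25 ≈ -79.564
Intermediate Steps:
O = -9744
O/(sqrt(21309 - 6309)) + n(-153)/30897 = -9744/sqrt(21309 - 6309) - 153/30897 = -9744*sqrt(6)/300 - 153*1/30897 = -9744*sqrt(6)/300 - 17/3433 = -812*sqrt(6)/25 - 17/3433 = -17/3433 - 812*sqrt(6)/25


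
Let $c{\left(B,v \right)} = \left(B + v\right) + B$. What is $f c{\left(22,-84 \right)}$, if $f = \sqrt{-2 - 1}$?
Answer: $- 40 i \sqrt{3} \approx - 69.282 i$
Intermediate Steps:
$c{\left(B,v \right)} = v + 2 B$
$f = i \sqrt{3}$ ($f = \sqrt{-3} = i \sqrt{3} \approx 1.732 i$)
$f c{\left(22,-84 \right)} = i \sqrt{3} \left(-84 + 2 \cdot 22\right) = i \sqrt{3} \left(-84 + 44\right) = i \sqrt{3} \left(-40\right) = - 40 i \sqrt{3}$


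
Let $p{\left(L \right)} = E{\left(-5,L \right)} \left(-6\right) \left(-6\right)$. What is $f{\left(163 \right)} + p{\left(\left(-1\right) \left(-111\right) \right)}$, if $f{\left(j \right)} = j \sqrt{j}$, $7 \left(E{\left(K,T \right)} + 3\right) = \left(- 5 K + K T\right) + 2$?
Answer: $- \frac{19764}{7} + 163 \sqrt{163} \approx -742.38$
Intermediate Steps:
$E{\left(K,T \right)} = - \frac{19}{7} - \frac{5 K}{7} + \frac{K T}{7}$ ($E{\left(K,T \right)} = -3 + \frac{\left(- 5 K + K T\right) + 2}{7} = -3 + \frac{2 - 5 K + K T}{7} = -3 + \left(\frac{2}{7} - \frac{5 K}{7} + \frac{K T}{7}\right) = - \frac{19}{7} - \frac{5 K}{7} + \frac{K T}{7}$)
$f{\left(j \right)} = j^{\frac{3}{2}}$
$p{\left(L \right)} = \frac{216}{7} - \frac{180 L}{7}$ ($p{\left(L \right)} = \left(- \frac{19}{7} - - \frac{25}{7} + \frac{1}{7} \left(-5\right) L\right) \left(-6\right) \left(-6\right) = \left(- \frac{19}{7} + \frac{25}{7} - \frac{5 L}{7}\right) \left(-6\right) \left(-6\right) = \left(\frac{6}{7} - \frac{5 L}{7}\right) \left(-6\right) \left(-6\right) = \left(- \frac{36}{7} + \frac{30 L}{7}\right) \left(-6\right) = \frac{216}{7} - \frac{180 L}{7}$)
$f{\left(163 \right)} + p{\left(\left(-1\right) \left(-111\right) \right)} = 163^{\frac{3}{2}} + \left(\frac{216}{7} - \frac{180 \left(\left(-1\right) \left(-111\right)\right)}{7}\right) = 163 \sqrt{163} + \left(\frac{216}{7} - \frac{19980}{7}\right) = 163 \sqrt{163} - \frac{19764}{7} = - \frac{19764}{7} + 163 \sqrt{163}$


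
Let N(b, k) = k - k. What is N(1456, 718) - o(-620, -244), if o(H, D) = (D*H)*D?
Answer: 36912320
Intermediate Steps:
o(H, D) = H*D**2
N(b, k) = 0
N(1456, 718) - o(-620, -244) = 0 - (-620)*(-244)**2 = 0 - (-620)*59536 = 0 - 1*(-36912320) = 0 + 36912320 = 36912320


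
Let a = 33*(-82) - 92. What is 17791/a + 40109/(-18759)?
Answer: -445966351/52487682 ≈ -8.4966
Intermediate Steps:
a = -2798 (a = -2706 - 92 = -2798)
17791/a + 40109/(-18759) = 17791/(-2798) + 40109/(-18759) = 17791*(-1/2798) + 40109*(-1/18759) = -17791/2798 - 40109/18759 = -445966351/52487682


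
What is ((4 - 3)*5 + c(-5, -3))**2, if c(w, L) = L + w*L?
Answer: 289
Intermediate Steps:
c(w, L) = L + L*w
((4 - 3)*5 + c(-5, -3))**2 = ((4 - 3)*5 - 3*(1 - 5))**2 = (1*5 - 3*(-4))**2 = (5 + 12)**2 = 17**2 = 289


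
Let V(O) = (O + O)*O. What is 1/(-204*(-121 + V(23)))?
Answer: -1/191148 ≈ -5.2315e-6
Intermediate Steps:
V(O) = 2*O**2 (V(O) = (2*O)*O = 2*O**2)
1/(-204*(-121 + V(23))) = 1/(-204*(-121 + 2*23**2)) = 1/(-204*(-121 + 2*529)) = 1/(-204*(-121 + 1058)) = 1/(-204*937) = 1/(-191148) = -1/191148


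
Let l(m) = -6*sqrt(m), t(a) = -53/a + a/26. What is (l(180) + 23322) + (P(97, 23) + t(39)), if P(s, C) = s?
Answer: 1826693/78 - 36*sqrt(5) ≈ 23339.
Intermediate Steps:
t(a) = -53/a + a/26 (t(a) = -53/a + a*(1/26) = -53/a + a/26)
(l(180) + 23322) + (P(97, 23) + t(39)) = (-36*sqrt(5) + 23322) + (97 + (-53/39 + (1/26)*39)) = (-36*sqrt(5) + 23322) + (97 + (-53*1/39 + 3/2)) = (-36*sqrt(5) + 23322) + (97 + (-53/39 + 3/2)) = (23322 - 36*sqrt(5)) + (97 + 11/78) = (23322 - 36*sqrt(5)) + 7577/78 = 1826693/78 - 36*sqrt(5)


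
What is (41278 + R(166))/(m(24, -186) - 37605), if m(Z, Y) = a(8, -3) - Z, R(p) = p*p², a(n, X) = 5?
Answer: -2307787/18812 ≈ -122.68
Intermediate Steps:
R(p) = p³
m(Z, Y) = 5 - Z
(41278 + R(166))/(m(24, -186) - 37605) = (41278 + 166³)/((5 - 1*24) - 37605) = (41278 + 4574296)/((5 - 24) - 37605) = 4615574/(-19 - 37605) = 4615574/(-37624) = 4615574*(-1/37624) = -2307787/18812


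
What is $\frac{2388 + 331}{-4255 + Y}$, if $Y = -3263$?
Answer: $- \frac{2719}{7518} \approx -0.36167$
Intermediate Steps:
$\frac{2388 + 331}{-4255 + Y} = \frac{2388 + 331}{-4255 - 3263} = \frac{2719}{-7518} = 2719 \left(- \frac{1}{7518}\right) = - \frac{2719}{7518}$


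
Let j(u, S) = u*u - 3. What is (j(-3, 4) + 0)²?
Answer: 36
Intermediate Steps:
j(u, S) = -3 + u² (j(u, S) = u² - 3 = -3 + u²)
(j(-3, 4) + 0)² = ((-3 + (-3)²) + 0)² = ((-3 + 9) + 0)² = (6 + 0)² = 6² = 36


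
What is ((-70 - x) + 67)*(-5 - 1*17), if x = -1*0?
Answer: 66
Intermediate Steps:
x = 0
((-70 - x) + 67)*(-5 - 1*17) = ((-70 - 1*0) + 67)*(-5 - 1*17) = ((-70 + 0) + 67)*(-5 - 17) = (-70 + 67)*(-22) = -3*(-22) = 66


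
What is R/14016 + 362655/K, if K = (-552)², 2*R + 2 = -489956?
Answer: -60384643/3707232 ≈ -16.288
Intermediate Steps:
R = -244979 (R = -1 + (½)*(-489956) = -1 - 244978 = -244979)
K = 304704
R/14016 + 362655/K = -244979/14016 + 362655/304704 = -244979*1/14016 + 362655*(1/304704) = -244979/14016 + 40295/33856 = -60384643/3707232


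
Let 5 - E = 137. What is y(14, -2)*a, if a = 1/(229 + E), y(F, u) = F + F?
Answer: 28/97 ≈ 0.28866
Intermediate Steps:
E = -132 (E = 5 - 1*137 = 5 - 137 = -132)
y(F, u) = 2*F
a = 1/97 (a = 1/(229 - 132) = 1/97 ≈ 0.010309)
y(14, -2)*a = (2*14)*(1/97) = 28*(1/97) = 28/97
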